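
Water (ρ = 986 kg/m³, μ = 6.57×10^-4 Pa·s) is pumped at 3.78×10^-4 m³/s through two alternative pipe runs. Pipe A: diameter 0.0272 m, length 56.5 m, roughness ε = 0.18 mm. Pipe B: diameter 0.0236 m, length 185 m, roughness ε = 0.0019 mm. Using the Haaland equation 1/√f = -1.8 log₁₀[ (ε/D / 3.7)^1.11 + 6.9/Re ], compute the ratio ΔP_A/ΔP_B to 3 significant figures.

Pipe A: V = Q/A = 0.000378/0.0005811 = 0.6505 m/s; Re = 2.655e+04; ε/D = 0.00662; Haaland → f = 0.03574; ΔP_A = f(L/D)(ρV²/2) = 1.549e+04 Pa.
Pipe B: V = Q/A = 0.000378/0.0004374 = 0.8641 m/s; Re = 3.061e+04; ε/D = 8.05e-05; Haaland → f = 0.02337; ΔP_B = f(L/D)(ρV²/2) = 6.743e+04 Pa.
ΔP_A/ΔP_B = 1.549e+04/6.743e+04 = 0.230.

ΔP_A/ΔP_B ≈ 0.230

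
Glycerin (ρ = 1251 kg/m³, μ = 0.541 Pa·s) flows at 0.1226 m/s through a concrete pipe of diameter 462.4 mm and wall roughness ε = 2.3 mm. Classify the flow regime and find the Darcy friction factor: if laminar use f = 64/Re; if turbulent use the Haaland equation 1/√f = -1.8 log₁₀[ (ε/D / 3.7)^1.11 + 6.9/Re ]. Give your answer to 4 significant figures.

Re = ρVD/μ = 1251·0.1226·0.4624/0.541 = 131.1.
Re < 2300 → laminar, so f = 64/Re = 0.4882 (roughness is irrelevant in laminar flow).

f ≈ 0.4882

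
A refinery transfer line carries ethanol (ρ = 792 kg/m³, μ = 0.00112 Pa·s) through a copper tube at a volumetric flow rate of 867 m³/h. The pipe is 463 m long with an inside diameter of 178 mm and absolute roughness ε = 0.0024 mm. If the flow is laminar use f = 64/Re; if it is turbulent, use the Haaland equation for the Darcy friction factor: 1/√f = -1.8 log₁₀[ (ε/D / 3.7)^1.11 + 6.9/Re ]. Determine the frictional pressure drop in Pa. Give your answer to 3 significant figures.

ΔP ≈ 1.11×10^6 Pa

Q = 867 m³/h = 867/3600 = 0.2408 m³/s.
Cross-sectional area A = πD²/4 = π(0.178)²/4 = 0.02488 m²; mean velocity V = Q/A = 0.2408/0.02488 = 9.678 m/s.
Reynolds number Re = ρVD/μ = 792 · 9.678 · 0.178 / 0.00112 = 1.218e+06.
Re > 4000 → turbulent. Relative roughness ε/D = 2.4e-06/0.178 = 1.35e-05. Haaland: 1/√f = -1.8 log₁₀[(1.35e-05/3.7)^1.11 + 6.9/1.218e+06] = -1.8 log₁₀[9.19e-07 + 5.66e-06] = 9.327, so f = 0.0115.
Darcy-Weisbach: ΔP = f(L/D)(ρV²/2) = 0.0115·(463/0.178)·(792·9.678²/2) = 0.0115·2601·3.709e+04 = 1.109e+06 Pa.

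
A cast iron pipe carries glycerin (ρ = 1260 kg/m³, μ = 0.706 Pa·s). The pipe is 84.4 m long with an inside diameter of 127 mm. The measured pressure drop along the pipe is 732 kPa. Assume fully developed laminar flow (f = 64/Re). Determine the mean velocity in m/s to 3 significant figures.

V ≈ 6.19 m/s

For laminar flow, f = 64/Re with Re = ρVD/μ, so Darcy-Weisbach reduces to ΔP = 32μLV/D². Solving for V: V = ΔP·D²/(32μL) = 7.32e+05·(0.127)²/(32·0.706·84.4) = 6.192 m/s.
Check: Re = ρVD/μ = 1260·6.192·0.127/0.706 = 1403 < 2300, so the laminar assumption holds.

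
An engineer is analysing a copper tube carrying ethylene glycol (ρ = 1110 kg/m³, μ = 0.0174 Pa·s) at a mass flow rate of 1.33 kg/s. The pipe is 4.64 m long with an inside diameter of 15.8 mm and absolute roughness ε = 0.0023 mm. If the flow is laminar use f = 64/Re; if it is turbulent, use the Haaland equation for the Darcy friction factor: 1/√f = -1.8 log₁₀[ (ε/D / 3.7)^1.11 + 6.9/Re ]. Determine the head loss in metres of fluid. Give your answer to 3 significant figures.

A = πD²/4 = π(0.0158)²/4 = 0.0001961 m²; mean velocity V = ṁ/(ρA) = 1.33/(1110 · 0.0001961) = 6.111 m/s.
Reynolds number Re = ρVD/μ = 1110 · 6.111 · 0.0158 / 0.0174 = 6160.
Re > 4000 → turbulent. Relative roughness ε/D = 2.3e-06/0.0158 = 0.000146. Haaland: 1/√f = -1.8 log₁₀[(0.000146/3.7)^1.11 + 6.9/6160] = -1.8 log₁₀[1.29e-05 + 0.00112] = 5.302, so f = 0.03557.
Darcy-Weisbach: ΔP = f(L/D)(ρV²/2) = 0.03557·(4.64/0.0158)·(1110·6.111²/2) = 0.03557·293.7·2.073e+04 = 2.165e+05 Pa.
Head loss h_f = ΔP/(ρg) = 2.165e+05/(1110·9.81) = 19.9 m.

h_f ≈ 19.9 m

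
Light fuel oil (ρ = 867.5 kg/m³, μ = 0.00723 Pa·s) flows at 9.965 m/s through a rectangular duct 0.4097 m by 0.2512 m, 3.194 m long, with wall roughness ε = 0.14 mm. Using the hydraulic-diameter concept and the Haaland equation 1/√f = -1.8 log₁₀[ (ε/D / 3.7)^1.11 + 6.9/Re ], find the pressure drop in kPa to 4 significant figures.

ΔP ≈ 7.741 kPa

Hydraulic diameter D_h = 4A/P = 4·(0.4097·0.2512)/(2·(0.4097+0.2512)) = 0.4117/1.322 = 0.3114 m.
Re = ρVD_h/μ = 867.5·9.965·0.3114/0.00723 = 3.724e+05.
ε/D_h = 0.00014/0.3114 = 0.00045; Haaland gives 1/√f = -1.8 log₁₀[4.51e-05+1.85e-05] = 7.554, so f = 0.01753.
ΔP = f(L/D_h)(ρV²/2) = 0.01753·3.194/0.3114·4.307e+04 = 7741 Pa.
ΔP = 7.741 kPa.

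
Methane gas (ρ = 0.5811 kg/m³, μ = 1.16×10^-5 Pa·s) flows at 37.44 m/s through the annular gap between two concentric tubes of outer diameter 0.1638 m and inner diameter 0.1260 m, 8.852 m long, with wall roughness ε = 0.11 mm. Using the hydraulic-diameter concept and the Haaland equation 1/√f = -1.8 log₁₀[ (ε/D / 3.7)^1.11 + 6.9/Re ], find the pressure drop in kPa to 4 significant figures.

Hydraulic diameter D_h = 4A/P = D_o - D_i = 0.1638 - 0.126 = 0.0378 m.
Re = ρVD_h/μ = 0.5811·37.44·0.0378/1.16e-05 = 7.09e+04.
ε/D_h = 0.00011/0.0378 = 0.00291; Haaland gives 1/√f = -1.8 log₁₀[0.000358+9.73e-05] = 6.015, so f = 0.02764.
ΔP = f(L/D_h)(ρV²/2) = 0.02764·8.852/0.0378·407.3 = 2637 Pa.
ΔP = 2.637 kPa.

ΔP ≈ 2.637 kPa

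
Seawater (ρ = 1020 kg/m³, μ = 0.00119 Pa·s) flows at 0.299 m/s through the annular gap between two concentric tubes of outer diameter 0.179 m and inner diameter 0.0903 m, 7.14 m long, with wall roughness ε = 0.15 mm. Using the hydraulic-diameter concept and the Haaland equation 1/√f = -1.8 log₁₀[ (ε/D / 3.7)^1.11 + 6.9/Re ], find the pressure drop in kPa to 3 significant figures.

ΔP ≈ 0.104 kPa

Hydraulic diameter D_h = 4A/P = D_o - D_i = 0.179 - 0.0903 = 0.0887 m.
Re = ρVD_h/μ = 1020·0.299·0.0887/0.00119 = 2.273e+04.
ε/D_h = 0.00015/0.0887 = 0.00169; Haaland gives 1/√f = -1.8 log₁₀[0.000196+0.000304] = 5.942, so f = 0.02832.
ΔP = f(L/D_h)(ρV²/2) = 0.02832·7.14/0.0887·45.59 = 103.9 Pa.
ΔP = 0.104 kPa.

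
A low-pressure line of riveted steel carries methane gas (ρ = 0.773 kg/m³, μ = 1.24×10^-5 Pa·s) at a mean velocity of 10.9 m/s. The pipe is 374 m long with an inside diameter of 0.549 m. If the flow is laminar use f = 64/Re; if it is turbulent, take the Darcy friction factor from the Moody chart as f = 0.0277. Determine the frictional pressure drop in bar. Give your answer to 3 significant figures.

ΔP ≈ 0.00867 bar

Reynolds number Re = ρVD/μ = 0.773 · 10.9 · 0.549 / 1.24e-05 = 3.73e+05.
Re > 4000 → turbulent; use the Moody-chart value f = 0.0277.
Darcy-Weisbach: ΔP = f(L/D)(ρV²/2) = 0.0277·(374/0.549)·(0.773·10.9²/2) = 0.0277·681.2·45.92 = 866.5 Pa.
ΔP = 866.5 Pa = 0.00867 bar.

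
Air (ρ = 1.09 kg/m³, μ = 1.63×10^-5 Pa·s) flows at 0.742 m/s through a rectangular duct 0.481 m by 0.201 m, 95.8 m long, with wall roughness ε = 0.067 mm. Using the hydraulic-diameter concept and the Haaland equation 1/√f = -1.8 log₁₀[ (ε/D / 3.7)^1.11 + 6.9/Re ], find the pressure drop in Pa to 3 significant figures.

Hydraulic diameter D_h = 4A/P = 4·(0.481·0.201)/(2·(0.481+0.201)) = 0.3867/1.364 = 0.2835 m.
Re = ρVD_h/μ = 1.09·0.742·0.2835/1.63e-05 = 1.407e+04.
ε/D_h = 6.7e-05/0.2835 = 0.000236; Haaland gives 1/√f = -1.8 log₁₀[2.21e-05+0.00049] = 5.922, so f = 0.02851.
ΔP = f(L/D_h)(ρV²/2) = 0.02851·95.8/0.2835·0.3001 = 2.891 Pa.

ΔP ≈ 2.89 Pa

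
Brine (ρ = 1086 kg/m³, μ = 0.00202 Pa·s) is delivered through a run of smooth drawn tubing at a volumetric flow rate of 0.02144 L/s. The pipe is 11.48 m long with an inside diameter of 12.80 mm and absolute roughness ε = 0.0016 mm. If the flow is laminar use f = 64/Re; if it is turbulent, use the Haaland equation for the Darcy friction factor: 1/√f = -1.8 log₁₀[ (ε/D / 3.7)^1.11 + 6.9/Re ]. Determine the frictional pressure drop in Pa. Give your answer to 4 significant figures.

Q = 0.02144 L/s = 0.02144/1000 = 2.144e-05 m³/s.
Cross-sectional area A = πD²/4 = π(0.0128)²/4 = 0.0001287 m²; mean velocity V = Q/A = 2.144e-05/0.0001287 = 0.1666 m/s.
Reynolds number Re = ρVD/μ = 1086 · 0.1666 · 0.0128 / 0.00202 = 1147.
Re < 2300 → laminar flow, so f = 64/Re = 64/1147 = 0.05582 (the turbulent correlation is not needed).
Darcy-Weisbach: ΔP = f(L/D)(ρV²/2) = 0.05582·(11.48/0.0128)·(1086·0.1666²/2) = 0.05582·896.9·15.07 = 754.6 Pa.

ΔP ≈ 754.6 Pa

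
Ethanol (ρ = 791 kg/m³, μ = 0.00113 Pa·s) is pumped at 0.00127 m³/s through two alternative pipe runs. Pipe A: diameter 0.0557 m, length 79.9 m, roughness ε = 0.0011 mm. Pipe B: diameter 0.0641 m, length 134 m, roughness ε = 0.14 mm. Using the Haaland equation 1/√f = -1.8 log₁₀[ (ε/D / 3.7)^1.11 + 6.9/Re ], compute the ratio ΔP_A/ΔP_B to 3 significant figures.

Pipe A: V = Q/A = 0.00127/0.002437 = 0.5212 m/s; Re = 2.032e+04; ε/D = 1.97e-05; Haaland → f = 0.02567; ΔP_A = f(L/D)(ρV²/2) = 3957 Pa.
Pipe B: V = Q/A = 0.00127/0.003227 = 0.3935 m/s; Re = 1.766e+04; ε/D = 0.00218; Haaland → f = 0.0304; ΔP_B = f(L/D)(ρV²/2) = 3893 Pa.
ΔP_A/ΔP_B = 3957/3893 = 1.02.

ΔP_A/ΔP_B ≈ 1.02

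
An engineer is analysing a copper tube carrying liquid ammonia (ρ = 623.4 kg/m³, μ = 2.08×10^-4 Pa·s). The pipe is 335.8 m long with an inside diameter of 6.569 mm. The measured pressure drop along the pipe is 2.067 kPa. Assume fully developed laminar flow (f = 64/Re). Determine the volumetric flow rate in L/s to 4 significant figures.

For laminar flow, f = 64/Re with Re = ρVD/μ, so Darcy-Weisbach reduces to ΔP = 32μLV/D². Solving for V: V = ΔP·D²/(32μL) = 2067·(0.006569)²/(32·0.000208·335.8) = 0.03991 m/s.
Check: Re = ρVD/μ = 623.4·0.03991·0.006569/0.000208 = 785.7 < 2300, so the laminar assumption holds.
Q = V·A = 0.03991·(π/4·0.006569²) = 1.352e-06 m³/s = 0.001352 L/s.

Q ≈ 0.001352 L/s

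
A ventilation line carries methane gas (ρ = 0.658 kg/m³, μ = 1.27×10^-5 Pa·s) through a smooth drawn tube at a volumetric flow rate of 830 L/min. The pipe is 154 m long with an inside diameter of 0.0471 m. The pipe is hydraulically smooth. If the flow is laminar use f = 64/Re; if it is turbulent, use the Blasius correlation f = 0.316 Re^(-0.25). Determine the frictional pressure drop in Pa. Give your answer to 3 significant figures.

ΔP ≈ 1820 Pa

Q = 830 L/min = 830/60000 = 0.01383 m³/s.
Cross-sectional area A = πD²/4 = π(0.0471)²/4 = 0.001742 m²; mean velocity V = Q/A = 0.01383/0.001742 = 7.94 m/s.
Reynolds number Re = ρVD/μ = 0.658 · 7.94 · 0.0471 / 1.27e-05 = 1.937e+04.
Re > 4000 → turbulent. Smooth-pipe (Blasius): f = 0.316 Re^(-0.25) = 0.316/(1.937e+04)^0.25 = 0.02678.
Darcy-Weisbach: ΔP = f(L/D)(ρV²/2) = 0.02678·(154/0.0471)·(0.658·7.94²/2) = 0.02678·3270·20.74 = 1816 Pa.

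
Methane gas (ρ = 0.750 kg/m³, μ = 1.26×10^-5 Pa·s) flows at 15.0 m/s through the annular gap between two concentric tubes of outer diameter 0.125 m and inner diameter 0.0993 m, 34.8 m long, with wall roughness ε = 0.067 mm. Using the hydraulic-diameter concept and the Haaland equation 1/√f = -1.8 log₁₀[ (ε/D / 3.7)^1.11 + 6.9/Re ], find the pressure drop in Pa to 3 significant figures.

ΔP ≈ 3420 Pa

Hydraulic diameter D_h = 4A/P = D_o - D_i = 0.125 - 0.0993 = 0.0257 m.
Re = ρVD_h/μ = 0.75·15·0.0257/1.26e-05 = 2.295e+04.
ε/D_h = 6.7e-05/0.0257 = 0.00261; Haaland gives 1/√f = -1.8 log₁₀[0.000317+0.000301] = 5.776, so f = 0.02997.
ΔP = f(L/D_h)(ρV²/2) = 0.02997·34.8/0.0257·84.38 = 3424 Pa.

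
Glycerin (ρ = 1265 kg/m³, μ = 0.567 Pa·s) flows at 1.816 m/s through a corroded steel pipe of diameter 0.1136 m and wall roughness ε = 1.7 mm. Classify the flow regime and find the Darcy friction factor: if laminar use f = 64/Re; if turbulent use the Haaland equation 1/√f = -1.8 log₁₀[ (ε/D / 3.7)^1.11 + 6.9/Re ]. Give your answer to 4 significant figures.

Re = ρVD/μ = 1265·1.816·0.1136/0.567 = 460.3.
Re < 2300 → laminar, so f = 64/Re = 0.1391 (roughness is irrelevant in laminar flow).

f ≈ 0.1391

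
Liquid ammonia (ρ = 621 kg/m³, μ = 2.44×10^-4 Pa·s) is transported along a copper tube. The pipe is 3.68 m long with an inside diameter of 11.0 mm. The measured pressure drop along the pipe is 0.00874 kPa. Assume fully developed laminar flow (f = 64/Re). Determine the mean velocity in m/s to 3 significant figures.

V ≈ 0.0368 m/s

For laminar flow, f = 64/Re with Re = ρVD/μ, so Darcy-Weisbach reduces to ΔP = 32μLV/D². Solving for V: V = ΔP·D²/(32μL) = 8.74·(0.011)²/(32·0.000244·3.68) = 0.03681 m/s.
Check: Re = ρVD/μ = 621·0.03681·0.011/0.000244 = 1030 < 2300, so the laminar assumption holds.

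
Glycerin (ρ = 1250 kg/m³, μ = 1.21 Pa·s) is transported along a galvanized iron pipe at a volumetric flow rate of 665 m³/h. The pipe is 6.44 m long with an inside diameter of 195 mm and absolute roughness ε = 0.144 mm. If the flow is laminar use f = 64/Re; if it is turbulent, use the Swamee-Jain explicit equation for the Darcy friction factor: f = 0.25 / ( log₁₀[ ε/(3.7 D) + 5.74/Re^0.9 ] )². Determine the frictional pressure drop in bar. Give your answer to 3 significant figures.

ΔP ≈ 0.406 bar

Q = 665 m³/h = 665/3600 = 0.1847 m³/s.
Cross-sectional area A = πD²/4 = π(0.195)²/4 = 0.02986 m²; mean velocity V = Q/A = 0.1847/0.02986 = 6.185 m/s.
Reynolds number Re = ρVD/μ = 1250 · 6.185 · 0.195 / 1.21 = 1246.
Re < 2300 → laminar flow, so f = 64/Re = 64/1246 = 0.05136 (the turbulent correlation is not needed).
Darcy-Weisbach: ΔP = f(L/D)(ρV²/2) = 0.05136·(6.44/0.195)·(1250·6.185²/2) = 0.05136·33.03·2.391e+04 = 4.056e+04 Pa.
ΔP = 4.056e+04 Pa = 0.406 bar.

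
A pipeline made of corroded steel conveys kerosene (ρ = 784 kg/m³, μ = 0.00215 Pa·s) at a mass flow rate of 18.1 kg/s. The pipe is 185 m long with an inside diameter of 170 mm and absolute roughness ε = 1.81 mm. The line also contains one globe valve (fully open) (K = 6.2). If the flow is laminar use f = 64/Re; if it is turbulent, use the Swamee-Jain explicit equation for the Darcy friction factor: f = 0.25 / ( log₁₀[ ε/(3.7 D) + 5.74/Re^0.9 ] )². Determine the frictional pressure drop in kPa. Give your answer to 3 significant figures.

ΔP ≈ 20.1 kPa

A = πD²/4 = π(0.17)²/4 = 0.0227 m²; mean velocity V = ṁ/(ρA) = 18.1/(784 · 0.0227) = 1.017 m/s.
Reynolds number Re = ρVD/μ = 784 · 1.017 · 0.17 / 0.00215 = 6.305e+04.
Re > 4000 → turbulent. Relative roughness ε/D = 0.00181/0.17 = 0.0106. Swamee-Jain: f = 0.25/(log₁₀[0.0106/3.7 + 5.74/6.305e+04^0.9])² = 0.25/(log₁₀[0.00288 + 0.000275])² = 0.25/(-2.501)² = 0.03996.
Total minor-loss coefficient ΣK = 1·6.2 = 6.2.
ΔP = [f·L/D + ΣK]·(ρV²/2) = [0.03996·185/0.17 + 6.2]·(784·1.017²/2) = [43.48 + 6.2]·405.5 = 2.015e+04 Pa.
ΔP = 2.015e+04 Pa = 20.1 kPa.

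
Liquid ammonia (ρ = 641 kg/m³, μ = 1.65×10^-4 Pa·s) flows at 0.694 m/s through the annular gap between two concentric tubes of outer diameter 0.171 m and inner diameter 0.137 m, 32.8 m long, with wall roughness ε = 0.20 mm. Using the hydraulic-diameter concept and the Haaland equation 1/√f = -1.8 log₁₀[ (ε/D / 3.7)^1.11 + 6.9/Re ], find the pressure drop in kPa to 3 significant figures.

Hydraulic diameter D_h = 4A/P = D_o - D_i = 0.171 - 0.137 = 0.034 m.
Re = ρVD_h/μ = 641·0.694·0.034/0.000165 = 9.167e+04.
ε/D_h = 0.0002/0.034 = 0.00588; Haaland gives 1/√f = -1.8 log₁₀[0.000783+7.53e-05] = 5.52, so f = 0.03282.
ΔP = f(L/D_h)(ρV²/2) = 0.03282·32.8/0.034·154.4 = 4887 Pa.
ΔP = 4.89 kPa.

ΔP ≈ 4.89 kPa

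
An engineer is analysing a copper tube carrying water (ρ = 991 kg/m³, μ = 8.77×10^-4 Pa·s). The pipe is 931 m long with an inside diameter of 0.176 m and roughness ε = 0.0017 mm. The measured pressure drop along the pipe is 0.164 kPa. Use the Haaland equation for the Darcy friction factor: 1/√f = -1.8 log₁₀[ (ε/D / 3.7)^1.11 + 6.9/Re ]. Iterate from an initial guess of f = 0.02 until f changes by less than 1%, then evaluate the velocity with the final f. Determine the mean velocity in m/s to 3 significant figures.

Rearranging Darcy-Weisbach: V = √(2·ΔP·D/(f·L·ρ)). With ε/D = 1.7e-06/0.176 = 9.66e-06, iterate starting from f = 0.02:
  f = 0.02 → V = √(2·164·0.176/(0.02·931·991)) = 0.05593 m/s; Re = ρVD/μ = 1.112e+04; f → 0.03001
  f = 0.03001 → V = 0.04566 m/s; Re = 9081; f → 0.03173
  f = 0.03173 → V = 0.04441 m/s; Re = 8832; f → 0.03198
Converged (Δf/f < 1%). With the final f = 0.03198: V = √(2·164·0.176/(0.03198·931·991)) = 0.04424 m/s.

V ≈ 0.0442 m/s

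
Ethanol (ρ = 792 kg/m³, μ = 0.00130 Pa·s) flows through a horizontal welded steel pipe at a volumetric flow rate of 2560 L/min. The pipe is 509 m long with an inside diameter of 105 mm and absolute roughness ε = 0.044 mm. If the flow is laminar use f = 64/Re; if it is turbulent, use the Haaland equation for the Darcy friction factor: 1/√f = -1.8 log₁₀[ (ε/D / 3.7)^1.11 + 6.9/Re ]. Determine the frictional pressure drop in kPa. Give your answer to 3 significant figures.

ΔP ≈ 817 kPa

Q = 2560 L/min = 2560/60000 = 0.04267 m³/s.
Cross-sectional area A = πD²/4 = π(0.105)²/4 = 0.008659 m²; mean velocity V = Q/A = 0.04267/0.008659 = 4.927 m/s.
Reynolds number Re = ρVD/μ = 792 · 4.927 · 0.105 / 0.0013 = 3.152e+05.
Re > 4000 → turbulent. Relative roughness ε/D = 4.4e-05/0.105 = 0.000419. Haaland: 1/√f = -1.8 log₁₀[(0.000419/3.7)^1.11 + 6.9/3.152e+05] = -1.8 log₁₀[4.17e-05 + 2.19e-05] = 7.554, so f = 0.01752.
Darcy-Weisbach: ΔP = f(L/D)(ρV²/2) = 0.01752·(509/0.105)·(792·4.927²/2) = 0.01752·4848·9615 = 8.168e+05 Pa.
ΔP = 8.168e+05 Pa = 817 kPa.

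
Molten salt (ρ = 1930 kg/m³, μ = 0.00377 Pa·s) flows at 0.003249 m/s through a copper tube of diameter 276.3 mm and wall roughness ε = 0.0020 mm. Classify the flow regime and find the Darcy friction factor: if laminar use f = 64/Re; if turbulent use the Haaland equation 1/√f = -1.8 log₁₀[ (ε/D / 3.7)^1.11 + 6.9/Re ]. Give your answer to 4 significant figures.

f ≈ 0.1393

Re = ρVD/μ = 1930·0.003249·0.2763/0.00377 = 459.6.
Re < 2300 → laminar, so f = 64/Re = 0.1393 (roughness is irrelevant in laminar flow).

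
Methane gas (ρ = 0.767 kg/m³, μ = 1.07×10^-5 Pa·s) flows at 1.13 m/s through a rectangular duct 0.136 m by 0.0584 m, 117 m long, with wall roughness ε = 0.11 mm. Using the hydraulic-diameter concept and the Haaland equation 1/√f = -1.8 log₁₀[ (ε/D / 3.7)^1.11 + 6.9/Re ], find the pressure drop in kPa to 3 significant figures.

Hydraulic diameter D_h = 4A/P = 4·(0.136·0.0584)/(2·(0.136+0.0584)) = 0.03177/0.3888 = 0.08171 m.
Re = ρVD_h/μ = 0.767·1.13·0.08171/1.07e-05 = 6619.
ε/D_h = 0.00011/0.08171 = 0.00135; Haaland gives 1/√f = -1.8 log₁₀[0.000152+0.00104] = 5.261, so f = 0.03613.
ΔP = f(L/D_h)(ρV²/2) = 0.03613·117/0.08171·0.4897 = 25.33 Pa.
ΔP = 0.0253 kPa.

ΔP ≈ 0.0253 kPa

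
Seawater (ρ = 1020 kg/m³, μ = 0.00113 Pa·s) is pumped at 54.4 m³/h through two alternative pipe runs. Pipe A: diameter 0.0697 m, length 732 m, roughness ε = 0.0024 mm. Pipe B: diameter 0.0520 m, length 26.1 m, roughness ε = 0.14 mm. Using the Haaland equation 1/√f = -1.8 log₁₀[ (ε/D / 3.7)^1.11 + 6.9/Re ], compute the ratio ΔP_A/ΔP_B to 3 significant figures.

ΔP_A/ΔP_B ≈ 3.79

Pipe A: V = Q/A = 0.01511/0.003816 = 3.96 m/s; Re = 2.492e+05; ε/D = 3.44e-05; Haaland → f = 0.01512; ΔP_A = f(L/D)(ρV²/2) = 1.27e+06 Pa.
Pipe B: V = Q/A = 0.01511/0.002124 = 7.115 m/s; Re = 3.34e+05; ε/D = 0.00269; Haaland → f = 0.02583; ΔP_B = f(L/D)(ρV²/2) = 3.347e+05 Pa.
ΔP_A/ΔP_B = 1.27e+06/3.347e+05 = 3.79.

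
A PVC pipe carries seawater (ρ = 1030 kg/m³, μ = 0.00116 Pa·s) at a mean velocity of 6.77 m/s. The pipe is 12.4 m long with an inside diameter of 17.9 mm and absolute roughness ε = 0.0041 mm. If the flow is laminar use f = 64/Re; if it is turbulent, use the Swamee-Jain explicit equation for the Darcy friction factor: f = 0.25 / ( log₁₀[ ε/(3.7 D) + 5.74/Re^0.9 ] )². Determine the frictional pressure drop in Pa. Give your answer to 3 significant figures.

ΔP ≈ 309000 Pa

Reynolds number Re = ρVD/μ = 1030 · 6.77 · 0.0179 / 0.00116 = 1.076e+05.
Re > 4000 → turbulent. Relative roughness ε/D = 4.1e-06/0.0179 = 0.000229. Swamee-Jain: f = 0.25/(log₁₀[0.000229/3.7 + 5.74/1.076e+05^0.9])² = 0.25/(log₁₀[6.19e-05 + 0.00017])² = 0.25/(-3.635)² = 0.01892.
Darcy-Weisbach: ΔP = f(L/D)(ρV²/2) = 0.01892·(12.4/0.0179)·(1030·6.77²/2) = 0.01892·692.7·2.36e+04 = 3.094e+05 Pa.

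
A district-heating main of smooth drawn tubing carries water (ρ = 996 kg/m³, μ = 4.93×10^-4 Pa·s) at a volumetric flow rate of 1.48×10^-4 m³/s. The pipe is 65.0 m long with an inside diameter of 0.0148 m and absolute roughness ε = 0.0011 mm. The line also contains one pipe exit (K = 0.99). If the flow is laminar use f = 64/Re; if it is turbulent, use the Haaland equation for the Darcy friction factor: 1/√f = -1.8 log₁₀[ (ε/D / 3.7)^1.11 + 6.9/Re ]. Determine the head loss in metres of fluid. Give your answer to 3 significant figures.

h_f ≈ 4.07 m

Cross-sectional area A = πD²/4 = π(0.0148)²/4 = 0.000172 m²; mean velocity V = Q/A = 0.000148/0.000172 = 0.8603 m/s.
Reynolds number Re = ρVD/μ = 996 · 0.8603 · 0.0148 / 0.000493 = 2.572e+04.
Re > 4000 → turbulent. Relative roughness ε/D = 1.1e-06/0.0148 = 7.43e-05. Haaland: 1/√f = -1.8 log₁₀[(7.43e-05/3.7)^1.11 + 6.9/2.572e+04] = -1.8 log₁₀[6.11e-06 + 0.000268] = 6.411, so f = 0.02433.
Total minor-loss coefficient ΣK = 1·0.99 = 0.99.
ΔP = [f·L/D + ΣK]·(ρV²/2) = [0.02433·65/0.0148 + 0.99]·(996·0.8603²/2) = [106.9 + 0.99]·368.6 = 3.975e+04 Pa.
Head loss h_f = ΔP/(ρg) = 3.975e+04/(996·9.81) = 4.07 m.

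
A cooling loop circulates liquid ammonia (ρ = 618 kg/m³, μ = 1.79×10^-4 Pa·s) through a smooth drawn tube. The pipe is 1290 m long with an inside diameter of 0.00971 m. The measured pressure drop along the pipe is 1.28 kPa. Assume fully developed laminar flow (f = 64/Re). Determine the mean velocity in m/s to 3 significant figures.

For laminar flow, f = 64/Re with Re = ρVD/μ, so Darcy-Weisbach reduces to ΔP = 32μLV/D². Solving for V: V = ΔP·D²/(32μL) = 1280·(0.00971)²/(32·0.000179·1290) = 0.01633 m/s.
Check: Re = ρVD/μ = 618·0.01633·0.00971/0.000179 = 547.5 < 2300, so the laminar assumption holds.

V ≈ 0.0163 m/s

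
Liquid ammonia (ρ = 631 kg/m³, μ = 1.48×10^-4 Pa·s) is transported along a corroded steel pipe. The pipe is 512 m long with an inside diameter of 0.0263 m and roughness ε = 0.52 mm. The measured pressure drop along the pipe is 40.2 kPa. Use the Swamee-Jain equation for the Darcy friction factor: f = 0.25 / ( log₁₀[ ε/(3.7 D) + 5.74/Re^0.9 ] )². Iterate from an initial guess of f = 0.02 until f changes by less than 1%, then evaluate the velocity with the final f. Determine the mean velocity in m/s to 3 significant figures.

V ≈ 0.362 m/s

Rearranging Darcy-Weisbach: V = √(2·ΔP·D/(f·L·ρ)). With ε/D = 0.00052/0.0263 = 0.0198, iterate starting from f = 0.02:
  f = 0.02 → V = √(2·4.02e+04·0.0263/(0.02·512·631)) = 0.5721 m/s; Re = ρVD/μ = 6.415e+04; f → 0.04935
  f = 0.04935 → V = 0.3642 m/s; Re = 4.083e+04; f → 0.04981
Converged (Δf/f < 1%). With the final f = 0.04981: V = √(2·4.02e+04·0.0263/(0.04981·512·631)) = 0.3625 m/s.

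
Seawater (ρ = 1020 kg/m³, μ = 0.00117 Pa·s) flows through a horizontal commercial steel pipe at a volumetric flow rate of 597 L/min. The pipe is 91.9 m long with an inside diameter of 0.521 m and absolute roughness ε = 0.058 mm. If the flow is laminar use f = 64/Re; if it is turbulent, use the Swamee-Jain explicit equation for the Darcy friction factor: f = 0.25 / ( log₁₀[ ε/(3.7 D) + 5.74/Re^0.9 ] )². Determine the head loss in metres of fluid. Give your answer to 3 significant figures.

Q = 597 L/min = 597/60000 = 0.00995 m³/s.
Cross-sectional area A = πD²/4 = π(0.521)²/4 = 0.2132 m²; mean velocity V = Q/A = 0.00995/0.2132 = 0.04667 m/s.
Reynolds number Re = ρVD/μ = 1020 · 0.04667 · 0.521 / 0.00117 = 2.12e+04.
Re > 4000 → turbulent. Relative roughness ε/D = 5.8e-05/0.521 = 0.000111. Swamee-Jain: f = 0.25/(log₁₀[0.000111/3.7 + 5.74/2.12e+04^0.9])² = 0.25/(log₁₀[3.01e-05 + 0.000733])² = 0.25/(-3.117)² = 0.02573.
Darcy-Weisbach: ΔP = f(L/D)(ρV²/2) = 0.02573·(91.9/0.521)·(1020·0.04667²/2) = 0.02573·176.4·1.111 = 5.041 Pa.
Head loss h_f = ΔP/(ρg) = 5.041/(1020·9.81) = 5.04×10^-4 m.

h_f ≈ 5.04×10^-4 m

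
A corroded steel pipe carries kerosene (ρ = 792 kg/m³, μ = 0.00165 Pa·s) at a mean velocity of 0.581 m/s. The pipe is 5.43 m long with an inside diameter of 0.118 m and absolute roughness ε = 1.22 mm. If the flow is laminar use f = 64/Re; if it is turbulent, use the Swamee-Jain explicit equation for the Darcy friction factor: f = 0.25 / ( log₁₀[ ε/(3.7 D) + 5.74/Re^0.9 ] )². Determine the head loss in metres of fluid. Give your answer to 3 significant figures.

h_f ≈ 0.0321 m

Reynolds number Re = ρVD/μ = 792 · 0.581 · 0.118 / 0.00165 = 3.291e+04.
Re > 4000 → turbulent. Relative roughness ε/D = 0.00122/0.118 = 0.0103. Swamee-Jain: f = 0.25/(log₁₀[0.0103/3.7 + 5.74/3.291e+04^0.9])² = 0.25/(log₁₀[0.00279 + 0.000494])² = 0.25/(-2.483)² = 0.04055.
Darcy-Weisbach: ΔP = f(L/D)(ρV²/2) = 0.04055·(5.43/0.118)·(792·0.581²/2) = 0.04055·46.02·133.7 = 249.4 Pa.
Head loss h_f = ΔP/(ρg) = 249.4/(792·9.81) = 0.0321 m.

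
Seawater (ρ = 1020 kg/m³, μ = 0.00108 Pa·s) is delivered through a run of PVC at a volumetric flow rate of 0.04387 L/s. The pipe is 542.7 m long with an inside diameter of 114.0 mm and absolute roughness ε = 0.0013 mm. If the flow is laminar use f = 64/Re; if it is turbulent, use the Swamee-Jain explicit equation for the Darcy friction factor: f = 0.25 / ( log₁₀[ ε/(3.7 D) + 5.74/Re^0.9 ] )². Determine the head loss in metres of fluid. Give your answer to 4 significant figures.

Q = 0.04387 L/s = 0.04387/1000 = 4.387e-05 m³/s.
Cross-sectional area A = πD²/4 = π(0.114)²/4 = 0.01021 m²; mean velocity V = Q/A = 4.387e-05/0.01021 = 0.004298 m/s.
Reynolds number Re = ρVD/μ = 1020 · 0.004298 · 0.114 / 0.00108 = 462.8.
Re < 2300 → laminar flow, so f = 64/Re = 64/462.8 = 0.1383 (the turbulent correlation is not needed).
Darcy-Weisbach: ΔP = f(L/D)(ρV²/2) = 0.1383·(542.7/0.114)·(1020·0.004298²/2) = 0.1383·4761·0.009421 = 6.203 Pa.
Head loss h_f = ΔP/(ρg) = 6.203/(1020·9.81) = 6.199×10^-4 m.

h_f ≈ 6.199×10^-4 m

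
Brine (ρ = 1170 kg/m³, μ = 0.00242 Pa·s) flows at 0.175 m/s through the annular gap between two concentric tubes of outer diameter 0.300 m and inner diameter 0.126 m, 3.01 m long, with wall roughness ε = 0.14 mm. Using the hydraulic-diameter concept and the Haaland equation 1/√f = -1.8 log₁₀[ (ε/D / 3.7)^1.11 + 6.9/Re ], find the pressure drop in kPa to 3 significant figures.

ΔP ≈ 0.00902 kPa

Hydraulic diameter D_h = 4A/P = D_o - D_i = 0.3 - 0.126 = 0.174 m.
Re = ρVD_h/μ = 1170·0.175·0.174/0.00242 = 1.472e+04.
ε/D_h = 0.00014/0.174 = 0.000805; Haaland gives 1/√f = -1.8 log₁₀[8.6e-05+0.000469] = 5.861, so f = 0.02911.
ΔP = f(L/D_h)(ρV²/2) = 0.02911·3.01/0.174·17.92 = 9.023 Pa.
ΔP = 0.00902 kPa.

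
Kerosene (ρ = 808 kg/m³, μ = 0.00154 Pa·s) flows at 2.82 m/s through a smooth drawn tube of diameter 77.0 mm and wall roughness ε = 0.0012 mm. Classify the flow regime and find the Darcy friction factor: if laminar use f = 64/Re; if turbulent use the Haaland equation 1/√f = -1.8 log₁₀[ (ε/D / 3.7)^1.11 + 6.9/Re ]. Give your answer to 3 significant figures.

f ≈ 0.0174

Re = ρVD/μ = 808·2.82·0.077/0.00154 = 1.139e+05.
Re > 4000 → turbulent. ε/D = 1.2e-06/0.077 = 1.56e-05; Haaland: 1/√f = -1.8 log₁₀[1.08e-06 + 6.06e-05] = 7.578, so f = 0.01741.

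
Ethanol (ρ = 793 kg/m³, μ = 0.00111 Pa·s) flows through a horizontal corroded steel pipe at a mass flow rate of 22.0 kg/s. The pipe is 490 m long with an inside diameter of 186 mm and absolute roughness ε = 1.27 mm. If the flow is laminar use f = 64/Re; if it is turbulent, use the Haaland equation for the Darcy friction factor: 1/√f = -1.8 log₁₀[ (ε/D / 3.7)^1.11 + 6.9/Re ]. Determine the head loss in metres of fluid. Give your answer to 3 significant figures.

h_f ≈ 4.76 m

A = πD²/4 = π(0.186)²/4 = 0.02717 m²; mean velocity V = ṁ/(ρA) = 22/(793 · 0.02717) = 1.021 m/s.
Reynolds number Re = ρVD/μ = 793 · 1.021 · 0.186 / 0.00111 = 1.357e+05.
Re > 4000 → turbulent. Relative roughness ε/D = 0.00127/0.186 = 0.00683. Haaland: 1/√f = -1.8 log₁₀[(0.00683/3.7)^1.11 + 6.9/1.357e+05] = -1.8 log₁₀[0.000923 + 5.09e-05] = 5.42, so f = 0.03404.
Darcy-Weisbach: ΔP = f(L/D)(ρV²/2) = 0.03404·(490/0.186)·(793·1.021²/2) = 0.03404·2634·413.3 = 3.706e+04 Pa.
Head loss h_f = ΔP/(ρg) = 3.706e+04/(793·9.81) = 4.76 m.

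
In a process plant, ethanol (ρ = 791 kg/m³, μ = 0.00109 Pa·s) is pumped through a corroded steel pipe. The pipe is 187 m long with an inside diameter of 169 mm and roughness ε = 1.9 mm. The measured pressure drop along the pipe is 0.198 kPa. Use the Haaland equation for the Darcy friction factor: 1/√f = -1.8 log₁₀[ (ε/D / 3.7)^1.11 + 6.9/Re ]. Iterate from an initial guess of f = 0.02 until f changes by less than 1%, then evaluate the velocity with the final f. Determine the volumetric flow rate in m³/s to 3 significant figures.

Q ≈ 0.00229 m³/s

Rearranging Darcy-Weisbach: V = √(2·ΔP·D/(f·L·ρ)). With ε/D = 0.0019/0.169 = 0.0112, iterate starting from f = 0.02:
  f = 0.02 → V = √(2·198·0.169/(0.02·187·791)) = 0.1504 m/s; Re = ρVD/μ = 1.845e+04; f → 0.04223
  f = 0.04223 → V = 0.1035 m/s; Re = 1.269e+04; f → 0.04337
  f = 0.04337 → V = 0.1021 m/s; Re = 1.253e+04; f → 0.04342
Converged (Δf/f < 1%). With the final f = 0.04342: V = √(2·198·0.169/(0.04342·187·791)) = 0.1021 m/s.
Q = V·A = 0.1021·(π/4·0.169²) = 0.00229 m³/s = 0.00229 m³/s.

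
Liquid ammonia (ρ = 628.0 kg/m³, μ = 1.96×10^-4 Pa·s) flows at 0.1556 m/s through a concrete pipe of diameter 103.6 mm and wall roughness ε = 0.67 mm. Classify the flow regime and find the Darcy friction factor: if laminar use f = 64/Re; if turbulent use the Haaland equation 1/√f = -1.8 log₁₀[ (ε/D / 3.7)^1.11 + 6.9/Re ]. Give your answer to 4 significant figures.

f ≈ 0.03432

Re = ρVD/μ = 628·0.1556·0.1036/0.000196 = 5.165e+04.
Re > 4000 → turbulent. ε/D = 0.00067/0.1036 = 0.00647; Haaland: 1/√f = -1.8 log₁₀[0.000869 + 0.000134] = 5.398, so f = 0.03432.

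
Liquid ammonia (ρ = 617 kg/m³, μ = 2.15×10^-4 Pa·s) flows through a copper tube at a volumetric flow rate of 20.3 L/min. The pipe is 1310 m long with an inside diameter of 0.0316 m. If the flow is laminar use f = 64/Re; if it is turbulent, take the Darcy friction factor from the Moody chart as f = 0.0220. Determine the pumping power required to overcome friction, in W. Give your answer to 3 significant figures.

Q = 20.3 L/min = 20.3/60000 = 0.0003383 m³/s.
Cross-sectional area A = πD²/4 = π(0.0316)²/4 = 0.0007843 m²; mean velocity V = Q/A = 0.0003383/0.0007843 = 0.4314 m/s.
Reynolds number Re = ρVD/μ = 617 · 0.4314 · 0.0316 / 0.000215 = 3.912e+04.
Re > 4000 → turbulent; use the Moody-chart value f = 0.0220.
Darcy-Weisbach: ΔP = f(L/D)(ρV²/2) = 0.022·(1310/0.0316)·(617·0.4314²/2) = 0.022·4.146e+04·57.41 = 5.236e+04 Pa.
Pumping power P = QΔP = 0.0003383·5.236e+04 = 17.72 W = 17.7 W.

P ≈ 17.7 W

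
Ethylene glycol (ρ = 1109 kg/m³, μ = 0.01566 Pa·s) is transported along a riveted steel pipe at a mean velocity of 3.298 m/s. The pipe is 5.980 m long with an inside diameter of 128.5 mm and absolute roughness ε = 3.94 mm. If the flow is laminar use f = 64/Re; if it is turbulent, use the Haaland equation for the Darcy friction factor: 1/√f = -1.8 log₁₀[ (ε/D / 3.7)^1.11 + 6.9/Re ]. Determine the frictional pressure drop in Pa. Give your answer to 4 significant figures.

ΔP ≈ 16510 Pa

Reynolds number Re = ρVD/μ = 1109 · 3.298 · 0.1285 / 0.0157 = 3.001e+04.
Re > 4000 → turbulent. Relative roughness ε/D = 0.00394/0.1285 = 0.0307. Haaland: 1/√f = -1.8 log₁₀[(0.0307/3.7)^1.11 + 6.9/3.001e+04] = -1.8 log₁₀[0.00489 + 0.00023] = 4.123, so f = 0.05882.
Darcy-Weisbach: ΔP = f(L/D)(ρV²/2) = 0.05882·(5.98/0.1285)·(1109·3.298²/2) = 0.05882·46.54·6031 = 1.651e+04 Pa.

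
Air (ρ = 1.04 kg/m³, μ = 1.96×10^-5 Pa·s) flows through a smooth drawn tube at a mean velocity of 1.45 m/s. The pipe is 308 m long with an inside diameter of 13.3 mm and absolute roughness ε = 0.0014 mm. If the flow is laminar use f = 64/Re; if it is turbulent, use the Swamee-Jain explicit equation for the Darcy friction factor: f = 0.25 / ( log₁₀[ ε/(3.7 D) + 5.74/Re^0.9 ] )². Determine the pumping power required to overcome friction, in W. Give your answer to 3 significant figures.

P ≈ 0.319 W

Reynolds number Re = ρVD/μ = 1.04 · 1.45 · 0.0133 / 1.96e-05 = 1023.
Re < 2300 → laminar flow, so f = 64/Re = 64/1023 = 0.06254 (the turbulent correlation is not needed).
Darcy-Weisbach: ΔP = f(L/D)(ρV²/2) = 0.06254·(308/0.0133)·(1.04·1.45²/2) = 0.06254·2.316e+04·1.093 = 1584 Pa.
Q = V·A = 1.45·0.0001389 = 0.0002014 m³/s.
Pumping power P = QΔP = 0.0002014·1584 = 0.3190 W = 0.319 W.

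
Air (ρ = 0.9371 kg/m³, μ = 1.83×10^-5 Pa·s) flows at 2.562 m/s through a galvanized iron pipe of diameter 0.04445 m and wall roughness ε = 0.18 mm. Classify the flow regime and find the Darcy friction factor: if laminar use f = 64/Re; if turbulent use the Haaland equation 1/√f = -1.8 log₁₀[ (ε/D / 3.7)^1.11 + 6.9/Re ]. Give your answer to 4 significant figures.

f ≈ 0.04024

Re = ρVD/μ = 0.9371·2.562·0.04445/1.83e-05 = 5832.
Re > 4000 → turbulent. ε/D = 0.00018/0.04445 = 0.00405; Haaland: 1/√f = -1.8 log₁₀[0.000517 + 0.00118] = 4.985, so f = 0.04024.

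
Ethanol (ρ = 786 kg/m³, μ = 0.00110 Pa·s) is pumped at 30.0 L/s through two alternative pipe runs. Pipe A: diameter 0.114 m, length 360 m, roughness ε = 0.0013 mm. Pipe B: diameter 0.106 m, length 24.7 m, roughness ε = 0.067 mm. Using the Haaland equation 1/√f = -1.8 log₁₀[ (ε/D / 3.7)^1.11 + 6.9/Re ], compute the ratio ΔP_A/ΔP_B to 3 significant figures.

Pipe A: V = Q/A = 0.03/0.01021 = 2.939 m/s; Re = 2.394e+05; ε/D = 1.14e-05; Haaland → f = 0.01505; ΔP_A = f(L/D)(ρV²/2) = 1.613e+05 Pa.
Pipe B: V = Q/A = 0.03/0.008825 = 3.4 m/s; Re = 2.575e+05; ε/D = 0.000632; Haaland → f = 0.01897; ΔP_B = f(L/D)(ρV²/2) = 2.008e+04 Pa.
ΔP_A/ΔP_B = 1.613e+05/2.008e+04 = 8.03.

ΔP_A/ΔP_B ≈ 8.03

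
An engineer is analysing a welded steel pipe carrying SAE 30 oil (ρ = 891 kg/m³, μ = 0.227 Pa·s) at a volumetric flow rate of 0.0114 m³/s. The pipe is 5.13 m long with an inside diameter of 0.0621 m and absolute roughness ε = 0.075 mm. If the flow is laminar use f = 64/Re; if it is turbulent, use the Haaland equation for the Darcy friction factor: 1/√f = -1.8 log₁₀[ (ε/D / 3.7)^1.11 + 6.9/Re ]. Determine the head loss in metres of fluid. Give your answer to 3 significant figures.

h_f ≈ 4.16 m

Cross-sectional area A = πD²/4 = π(0.0621)²/4 = 0.003029 m²; mean velocity V = Q/A = 0.0114/0.003029 = 3.764 m/s.
Reynolds number Re = ρVD/μ = 891 · 3.764 · 0.0621 / 0.227 = 917.4.
Re < 2300 → laminar flow, so f = 64/Re = 64/917.4 = 0.06976 (the turbulent correlation is not needed).
Darcy-Weisbach: ΔP = f(L/D)(ρV²/2) = 0.06976·(5.13/0.0621)·(891·3.764²/2) = 0.06976·82.61·6311 = 3.637e+04 Pa.
Head loss h_f = ΔP/(ρg) = 3.637e+04/(891·9.81) = 4.16 m.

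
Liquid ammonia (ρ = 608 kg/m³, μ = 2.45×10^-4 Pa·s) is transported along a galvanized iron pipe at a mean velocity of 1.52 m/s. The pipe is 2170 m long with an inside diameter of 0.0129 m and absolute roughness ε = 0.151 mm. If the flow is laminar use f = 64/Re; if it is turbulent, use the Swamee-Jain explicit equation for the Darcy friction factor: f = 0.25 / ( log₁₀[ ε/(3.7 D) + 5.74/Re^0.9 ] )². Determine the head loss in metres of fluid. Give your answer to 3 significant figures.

Reynolds number Re = ρVD/μ = 608 · 1.52 · 0.0129 / 0.000245 = 4.866e+04.
Re > 4000 → turbulent. Relative roughness ε/D = 0.000151/0.0129 = 0.0117. Swamee-Jain: f = 0.25/(log₁₀[0.0117/3.7 + 5.74/4.866e+04^0.9])² = 0.25/(log₁₀[0.00316 + 0.000347])² = 0.25/(-2.455)² = 0.04149.
Darcy-Weisbach: ΔP = f(L/D)(ρV²/2) = 0.04149·(2170/0.0129)·(608·1.52²/2) = 0.04149·1.682e+05·702.4 = 4.902e+06 Pa.
Head loss h_f = ΔP/(ρg) = 4.902e+06/(608·9.81) = 822 m.

h_f ≈ 822 m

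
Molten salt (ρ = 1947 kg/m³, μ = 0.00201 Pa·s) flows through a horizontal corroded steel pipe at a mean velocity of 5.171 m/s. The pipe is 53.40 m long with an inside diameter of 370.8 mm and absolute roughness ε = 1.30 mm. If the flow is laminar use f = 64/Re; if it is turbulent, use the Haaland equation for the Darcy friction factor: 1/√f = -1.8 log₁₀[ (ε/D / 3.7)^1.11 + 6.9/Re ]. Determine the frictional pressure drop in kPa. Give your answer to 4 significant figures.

Reynolds number Re = ρVD/μ = 1947 · 5.171 · 0.3708 / 0.00201 = 1.857e+06.
Re > 4000 → turbulent. Relative roughness ε/D = 0.0013/0.3708 = 0.00351. Haaland: 1/√f = -1.8 log₁₀[(0.00351/3.7)^1.11 + 6.9/1.857e+06] = -1.8 log₁₀[0.000441 + 3.72e-06] = 6.034, so f = 0.02746.
Darcy-Weisbach: ΔP = f(L/D)(ρV²/2) = 0.02746·(53.4/0.3708)·(1947·5.171²/2) = 0.02746·144·2.603e+04 = 1.03e+05 Pa.
ΔP = 1.03e+05 Pa = 103.0 kPa.

ΔP ≈ 103.0 kPa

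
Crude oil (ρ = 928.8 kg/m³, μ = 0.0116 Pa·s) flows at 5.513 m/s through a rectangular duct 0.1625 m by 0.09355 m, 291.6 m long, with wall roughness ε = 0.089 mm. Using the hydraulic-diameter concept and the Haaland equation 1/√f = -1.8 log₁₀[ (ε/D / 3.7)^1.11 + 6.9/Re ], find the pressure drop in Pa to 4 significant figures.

ΔP ≈ 791900 Pa

Hydraulic diameter D_h = 4A/P = 4·(0.1625·0.09355)/(2·(0.1625+0.09355)) = 0.06081/0.5121 = 0.1187 m.
Re = ρVD_h/μ = 928.8·5.513·0.1187/0.0116 = 5.241e+04.
ε/D_h = 8.9e-05/0.1187 = 0.00075; Haaland gives 1/√f = -1.8 log₁₀[7.95e-05+0.000132] = 6.616, so f = 0.02285.
ΔP = f(L/D_h)(ρV²/2) = 0.02285·291.6/0.1187·1.411e+04 = 7.919e+05 Pa.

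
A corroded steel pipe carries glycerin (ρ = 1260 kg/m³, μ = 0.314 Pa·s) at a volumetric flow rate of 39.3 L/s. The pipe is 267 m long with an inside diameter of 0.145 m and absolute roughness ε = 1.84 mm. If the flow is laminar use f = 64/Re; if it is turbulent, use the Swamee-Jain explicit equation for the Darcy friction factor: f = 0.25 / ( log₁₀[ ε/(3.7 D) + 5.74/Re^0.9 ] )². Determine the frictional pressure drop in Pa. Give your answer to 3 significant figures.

Q = 39.3 L/s = 39.3/1000 = 0.0393 m³/s.
Cross-sectional area A = πD²/4 = π(0.145)²/4 = 0.01651 m²; mean velocity V = Q/A = 0.0393/0.01651 = 2.38 m/s.
Reynolds number Re = ρVD/μ = 1260 · 2.38 · 0.145 / 0.314 = 1385.
Re < 2300 → laminar flow, so f = 64/Re = 64/1385 = 0.04622 (the turbulent correlation is not needed).
Darcy-Weisbach: ΔP = f(L/D)(ρV²/2) = 0.04622·(267/0.145)·(1260·2.38²/2) = 0.04622·1841·3568 = 3.037e+05 Pa.

ΔP ≈ 304000 Pa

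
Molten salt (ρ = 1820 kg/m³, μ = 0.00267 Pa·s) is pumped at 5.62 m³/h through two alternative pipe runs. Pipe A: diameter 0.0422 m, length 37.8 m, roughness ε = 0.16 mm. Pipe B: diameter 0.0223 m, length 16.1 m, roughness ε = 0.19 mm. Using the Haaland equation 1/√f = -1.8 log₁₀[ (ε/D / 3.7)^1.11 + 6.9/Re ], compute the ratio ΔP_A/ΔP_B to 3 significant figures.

Pipe A: V = Q/A = 0.001561/0.001399 = 1.116 m/s; Re = 3.211e+04; ε/D = 0.00379; Haaland → f = 0.03095; ΔP_A = f(L/D)(ρV²/2) = 3.143e+04 Pa.
Pipe B: V = Q/A = 0.001561/0.0003906 = 3.997 m/s; Re = 6.076e+04; ε/D = 0.00852; Haaland → f = 0.037; ΔP_B = f(L/D)(ρV²/2) = 3.884e+05 Pa.
ΔP_A/ΔP_B = 3.143e+04/3.884e+05 = 0.0809.

ΔP_A/ΔP_B ≈ 0.0809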